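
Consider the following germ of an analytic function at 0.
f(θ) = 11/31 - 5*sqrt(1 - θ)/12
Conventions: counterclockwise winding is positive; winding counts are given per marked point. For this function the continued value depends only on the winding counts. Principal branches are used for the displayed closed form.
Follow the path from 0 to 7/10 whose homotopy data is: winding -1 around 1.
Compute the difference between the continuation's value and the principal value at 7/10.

Continued minus principal equals (1/12)*sqrt(30).

The rational part is single-valued and drops out of the difference; each branch term changes only by its own monodromy.
(-5/12)*sqrt(1 - θ/(1)): winding -1 is odd, the square root flips sign, contributing -2*(-5/12)*sqrt(1 - (7/10)/(1)) = -2*(-5/12)*sqrt(3/10) = (1/12)*sqrt(30).
Summing the contributions at θ = 7/10 gives (1/12)*sqrt(30).


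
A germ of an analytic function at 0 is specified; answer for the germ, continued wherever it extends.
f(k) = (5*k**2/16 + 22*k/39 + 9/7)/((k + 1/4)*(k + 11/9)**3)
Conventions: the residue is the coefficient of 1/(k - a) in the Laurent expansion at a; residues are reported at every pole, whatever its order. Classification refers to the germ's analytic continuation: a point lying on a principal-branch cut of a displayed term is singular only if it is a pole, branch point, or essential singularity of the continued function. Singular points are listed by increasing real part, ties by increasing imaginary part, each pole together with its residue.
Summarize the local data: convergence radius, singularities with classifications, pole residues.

Denominator factor (k + 11/9)^3: pole of order 3 at -11/9, modulus 11/9.
Denominator factor (k + 1/4): pole of order 1 at -1/4, modulus 1/4.
The radius of convergence is the smallest modulus among the singular points: 1/4.
At the order-3 pole -11/9 set g(k) = (k - (-11/9))^3*f(k) = (5*k**2/16 + 22*k/39 + 9/7)/(k + 1/4).
Order-3 pole: residue = g''(a)/2; g''(-11/9) = -3954339/1560650, so the residue is -3954339/3121300.
At the order-1 pole -1/4 set g(k) = (k - (-1/4))*f(k) = (5*k**2/16 + 22*k/39 + 9/7)/(k + 11/9)**3.
Simple pole: residue = g(a) at a = -1/4, which is 3954339/3121300.
List the singular points by increasing real part (a conjugate pair: the negative imaginary part first).

Radius of convergence at 0: 1/4.
At -11/9: a pole of order 3; residue -3954339/3121300.
At -1/4: a pole of order 1; residue 3954339/3121300.


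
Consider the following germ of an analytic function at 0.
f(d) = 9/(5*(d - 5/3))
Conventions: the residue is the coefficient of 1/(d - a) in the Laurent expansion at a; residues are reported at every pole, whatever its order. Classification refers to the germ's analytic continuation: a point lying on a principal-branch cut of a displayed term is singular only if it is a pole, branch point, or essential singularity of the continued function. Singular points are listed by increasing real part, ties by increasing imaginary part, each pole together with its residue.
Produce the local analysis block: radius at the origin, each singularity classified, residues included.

Radius of convergence at 0: 5/3.
At 5/3: a pole of order 1; residue 9/5.

Denominator factor (d - 5/3): pole of order 1 at 5/3, modulus 5/3.
The radius of convergence is the smallest modulus among the singular points: 5/3.
At the order-1 pole 5/3 set g(d) = (d - (5/3))*f(d) = 9/5.
Simple pole: residue = g(a) at a = 5/3, which is 9/5.


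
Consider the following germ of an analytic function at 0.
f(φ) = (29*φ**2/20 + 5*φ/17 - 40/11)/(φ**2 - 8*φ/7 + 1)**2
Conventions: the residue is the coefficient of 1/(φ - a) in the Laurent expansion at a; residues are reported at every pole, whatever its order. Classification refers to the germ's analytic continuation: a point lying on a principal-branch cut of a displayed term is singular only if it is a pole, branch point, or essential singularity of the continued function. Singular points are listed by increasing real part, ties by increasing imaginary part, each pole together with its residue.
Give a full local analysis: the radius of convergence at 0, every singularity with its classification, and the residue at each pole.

Radius of convergence at 0: 1.
At (4/7) - ((1/7)*sqrt(33))*i: a pole of order 2; residue -((287679/1810160)*sqrt(33))*i.
At (4/7) + ((1/7)*sqrt(33))*i: a pole of order 2; residue ((287679/1810160)*sqrt(33))*i.

Denominator factor (φ**2 - 8*φ/7 + 1)^2: discriminant -132/49, complex-conjugate roots (4/7) + ((1/7)*sqrt(33))*i and (4/7) - ((1/7)*sqrt(33))*i; poles of order 2, moduli 1 and 1.
The radius of convergence is the smallest modulus among the singular points: 1.
The factor φ**2 - 8*φ/7 + 1 splits as (φ - a)(φ - a') with a = (4/7) - ((1/7)*sqrt(33))*i, a' = (4/7) + ((1/7)*sqrt(33))*i. At the order-2 pole a set g(φ) = (φ - a)^2*f(φ) = [29*φ**2/20 + 5*φ/17 - 40/11] / (φ - a')^2.
Order-2 pole: residue = g'(a); g'((4/7) - ((1/7)*sqrt(33))*i) = -((287679/1810160)*sqrt(33))*i, so the residue is -((287679/1810160)*sqrt(33))*i.
The factor φ**2 - 8*φ/7 + 1 splits as (φ - a)(φ - a') with a = (4/7) + ((1/7)*sqrt(33))*i, a' = (4/7) - ((1/7)*sqrt(33))*i. At the order-2 pole a set g(φ) = (φ - a)^2*f(φ) = [29*φ**2/20 + 5*φ/17 - 40/11] / (φ - a')^2.
Order-2 pole: residue = g'(a); g'((4/7) + ((1/7)*sqrt(33))*i) = ((287679/1810160)*sqrt(33))*i, so the residue is ((287679/1810160)*sqrt(33))*i.
List the singular points by increasing real part (a conjugate pair: the negative imaginary part first).


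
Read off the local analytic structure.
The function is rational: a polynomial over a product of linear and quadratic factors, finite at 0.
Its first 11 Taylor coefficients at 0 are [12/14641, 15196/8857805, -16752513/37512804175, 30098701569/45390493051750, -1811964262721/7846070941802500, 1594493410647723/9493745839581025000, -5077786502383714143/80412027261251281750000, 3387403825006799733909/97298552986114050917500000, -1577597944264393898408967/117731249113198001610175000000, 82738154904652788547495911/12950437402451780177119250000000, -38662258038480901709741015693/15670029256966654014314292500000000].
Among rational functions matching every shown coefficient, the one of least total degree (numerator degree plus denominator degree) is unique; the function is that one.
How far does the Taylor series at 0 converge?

No rational of total degree below 9 reproduces all 11 coefficients; solving the [2/7] Pade equations on them gives f(ζ) = (-6*ζ**2/7 - 28*ζ/3 - 40/11)/((ζ + 10/3)*(ζ**2 - 7*ζ/11 - 11)**3), whose expansion matches every shown term.
Denominator factor (ζ + 10/3): pole of order 1 at -10/3, modulus 10/3.
Denominator factor (ζ**2 - 7*ζ/11 - 11)^3: discriminant 5373/121, real irrational roots 7/22 + (3/22)*sqrt(597) and 7/22 - (3/22)*sqrt(597); poles of order 3, moduli 7/22 + (3/22)*sqrt(597) and -7/22 + (3/22)*sqrt(597).
The radius of convergence is the smallest modulus among the singular points: -7/22 + (3/22)*sqrt(597).

The radius of convergence is -7/22 + (3/22)*sqrt(597).


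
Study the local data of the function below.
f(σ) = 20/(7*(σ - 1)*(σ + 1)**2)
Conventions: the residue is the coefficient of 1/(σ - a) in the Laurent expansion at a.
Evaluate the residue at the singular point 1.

The residue is 5/7.

At the order-1 pole 1 set g(σ) = (σ - (1))*f(σ) = 20/(7*(σ + 1)**2).
Simple pole: residue = g(a) at a = 1, which is 5/7.


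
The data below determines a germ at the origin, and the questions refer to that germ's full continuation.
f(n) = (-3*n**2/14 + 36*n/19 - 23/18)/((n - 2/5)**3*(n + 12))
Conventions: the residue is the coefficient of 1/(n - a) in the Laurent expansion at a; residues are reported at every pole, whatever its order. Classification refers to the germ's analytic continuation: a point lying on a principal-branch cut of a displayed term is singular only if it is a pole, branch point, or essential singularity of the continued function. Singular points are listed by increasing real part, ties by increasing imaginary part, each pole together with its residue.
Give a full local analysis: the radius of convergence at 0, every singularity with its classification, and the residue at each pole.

Radius of convergence at 0: 2/5.
At -12: a pole of order 1; residue 16420375/570557232.
At 2/5: a pole of order 3; residue -16420375/570557232.

Denominator factor (n - 2/5)^3: pole of order 3 at 2/5, modulus 2/5.
Denominator factor (n + 12): pole of order 1 at -12, modulus 12.
The radius of convergence is the smallest modulus among the singular points: 2/5.
At the order-1 pole -12 set g(n) = (n - (-12))*f(n) = (-3*n**2/14 + 36*n/19 - 23/18)/(n - 2/5)**3.
Simple pole: residue = g(a) at a = -12, which is 16420375/570557232.
At the order-3 pole 2/5 set g(n) = (n - (2/5))^3*f(n) = (-3*n**2/14 + 36*n/19 - 23/18)/(n + 12).
Order-3 pole: residue = g''(a)/2; g''(2/5) = -16420375/285278616, so the residue is -16420375/570557232.
List the singular points by increasing real part (a conjugate pair: the negative imaginary part first).


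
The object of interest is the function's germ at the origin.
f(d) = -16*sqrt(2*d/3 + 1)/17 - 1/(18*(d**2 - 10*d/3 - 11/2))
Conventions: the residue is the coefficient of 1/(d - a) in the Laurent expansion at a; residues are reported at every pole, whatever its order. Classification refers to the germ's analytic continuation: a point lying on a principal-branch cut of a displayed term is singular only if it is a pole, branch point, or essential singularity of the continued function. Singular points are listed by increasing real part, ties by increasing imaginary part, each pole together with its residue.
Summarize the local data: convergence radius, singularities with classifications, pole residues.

Denominator factor (d**2 - 10*d/3 - 11/2): discriminant 298/9, real irrational roots 5/3 + (1/6)*sqrt(298) and 5/3 - (1/6)*sqrt(298); poles of order 1, moduli 5/3 + (1/6)*sqrt(298) and -5/3 + (1/6)*sqrt(298).
Branch term (-16/17)*sqrt(1 - d/(-3/2)): its argument vanishes at d = -3/2, a square-root branch point, modulus 3/2.
The radius of convergence is the smallest modulus among the singular points: -5/3 + (1/6)*sqrt(298).
The branch term is analytic at 5/3 - (1/6)*sqrt(298) and contributes nothing to the residue; only the rational part matters.
The factor d**2 - 10*d/3 - 11/2 splits as (d - a)(d - a') with a = 5/3 - (1/6)*sqrt(298), a' = 5/3 + (1/6)*sqrt(298). At the order-1 pole a set g(d) = (d - a)*(rational part) = [-1/18] / (d - a').
Simple pole: residue = g(a) at a = 5/3 - (1/6)*sqrt(298), which is (1/1788)*sqrt(298).
The branch term is analytic at 5/3 + (1/6)*sqrt(298) and contributes nothing to the residue; only the rational part matters.
The factor d**2 - 10*d/3 - 11/2 splits as (d - a)(d - a') with a = 5/3 + (1/6)*sqrt(298), a' = 5/3 - (1/6)*sqrt(298). At the order-1 pole a set g(d) = (d - a)*(rational part) = [-1/18] / (d - a').
Simple pole: residue = g(a) at a = 5/3 + (1/6)*sqrt(298), which is -(1/1788)*sqrt(298).
List the singular points by increasing real part (a conjugate pair: the negative imaginary part first).

Radius of convergence at 0: -5/3 + (1/6)*sqrt(298).
At -3/2: an algebraic (square-root) branch point.
At 5/3 - (1/6)*sqrt(298): a pole of order 1; residue (1/1788)*sqrt(298).
At 5/3 + (1/6)*sqrt(298): a pole of order 1; residue -(1/1788)*sqrt(298).


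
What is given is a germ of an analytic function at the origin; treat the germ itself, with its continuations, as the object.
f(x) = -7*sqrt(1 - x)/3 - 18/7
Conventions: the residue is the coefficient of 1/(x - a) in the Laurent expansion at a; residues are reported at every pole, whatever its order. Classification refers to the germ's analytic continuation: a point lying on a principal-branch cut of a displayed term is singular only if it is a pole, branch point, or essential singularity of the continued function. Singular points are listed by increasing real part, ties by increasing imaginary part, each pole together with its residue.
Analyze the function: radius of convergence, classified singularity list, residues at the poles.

Branch term (-7/3)*sqrt(1 - x/(1)): its argument vanishes at x = 1, a square-root branch point, modulus 1.
The radius of convergence is the smallest modulus among the singular points: 1.

Radius of convergence at 0: 1.
At 1: an algebraic (square-root) branch point.


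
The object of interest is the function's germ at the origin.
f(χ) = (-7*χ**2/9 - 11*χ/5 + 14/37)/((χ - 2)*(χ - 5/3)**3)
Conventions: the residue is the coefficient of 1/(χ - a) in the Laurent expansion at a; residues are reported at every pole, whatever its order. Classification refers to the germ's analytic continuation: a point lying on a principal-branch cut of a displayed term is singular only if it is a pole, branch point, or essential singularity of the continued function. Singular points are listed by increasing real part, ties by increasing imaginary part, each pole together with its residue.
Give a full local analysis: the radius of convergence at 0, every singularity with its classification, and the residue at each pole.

Radius of convergence at 0: 5/3.
At 5/3: a pole of order 3; residue 35628/185.
At 2: a pole of order 1; residue -35628/185.

Denominator factor (χ - 5/3)^3: pole of order 3 at 5/3, modulus 5/3.
Denominator factor (χ - 2): pole of order 1 at 2, modulus 2.
The radius of convergence is the smallest modulus among the singular points: 5/3.
At the order-3 pole 5/3 set g(χ) = (χ - (5/3))^3*f(χ) = (-7*χ**2/9 - 11*χ/5 + 14/37)/(χ - 2).
Order-3 pole: residue = g''(a)/2; g''(5/3) = 71256/185, so the residue is 35628/185.
At the order-1 pole 2 set g(χ) = (χ - (2))*f(χ) = (-7*χ**2/9 - 11*χ/5 + 14/37)/(χ - 5/3)**3.
Simple pole: residue = g(a) at a = 2, which is -35628/185.
List the singular points by increasing real part (a conjugate pair: the negative imaginary part first).


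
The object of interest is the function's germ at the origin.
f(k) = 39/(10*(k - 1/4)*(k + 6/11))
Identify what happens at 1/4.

The point is a pole of order 1.

The denominator factor k - 1/4 vanishes at 1/4 and appears to the power 1; the numerator there equals 39/10, nonzero, and no other factor vanishes.
Hence a pole whose order is the multiplicity, 1.


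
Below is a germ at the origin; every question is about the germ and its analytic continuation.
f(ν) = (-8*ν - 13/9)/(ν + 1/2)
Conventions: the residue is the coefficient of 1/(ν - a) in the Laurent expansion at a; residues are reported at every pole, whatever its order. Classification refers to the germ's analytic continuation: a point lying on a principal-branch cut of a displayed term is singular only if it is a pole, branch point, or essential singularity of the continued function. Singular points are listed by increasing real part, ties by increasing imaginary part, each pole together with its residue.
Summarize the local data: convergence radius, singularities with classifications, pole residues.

Denominator factor (ν + 1/2): pole of order 1 at -1/2, modulus 1/2.
The radius of convergence is the smallest modulus among the singular points: 1/2.
At the order-1 pole -1/2 set g(ν) = (ν - (-1/2))*f(ν) = -8*ν - 13/9.
Simple pole: residue = g(a) at a = -1/2, which is 23/9.

Radius of convergence at 0: 1/2.
At -1/2: a pole of order 1; residue 23/9.


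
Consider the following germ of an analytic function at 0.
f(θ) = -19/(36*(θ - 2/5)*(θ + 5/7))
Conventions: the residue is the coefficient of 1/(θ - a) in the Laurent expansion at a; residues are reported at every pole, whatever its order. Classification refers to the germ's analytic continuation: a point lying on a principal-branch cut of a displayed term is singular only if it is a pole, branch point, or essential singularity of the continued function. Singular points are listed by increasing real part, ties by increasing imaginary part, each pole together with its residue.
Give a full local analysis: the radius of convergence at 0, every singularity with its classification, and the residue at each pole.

Denominator factor (θ + 5/7): pole of order 1 at -5/7, modulus 5/7.
Denominator factor (θ - 2/5): pole of order 1 at 2/5, modulus 2/5.
The radius of convergence is the smallest modulus among the singular points: 2/5.
At the order-1 pole -5/7 set g(θ) = (θ - (-5/7))*f(θ) = -19/(36*(θ - 2/5)).
Simple pole: residue = g(a) at a = -5/7, which is 665/1404.
At the order-1 pole 2/5 set g(θ) = (θ - (2/5))*f(θ) = -19/(36*(θ + 5/7)).
Simple pole: residue = g(a) at a = 2/5, which is -665/1404.
List the singular points by increasing real part (a conjugate pair: the negative imaginary part first).

Radius of convergence at 0: 2/5.
At -5/7: a pole of order 1; residue 665/1404.
At 2/5: a pole of order 1; residue -665/1404.


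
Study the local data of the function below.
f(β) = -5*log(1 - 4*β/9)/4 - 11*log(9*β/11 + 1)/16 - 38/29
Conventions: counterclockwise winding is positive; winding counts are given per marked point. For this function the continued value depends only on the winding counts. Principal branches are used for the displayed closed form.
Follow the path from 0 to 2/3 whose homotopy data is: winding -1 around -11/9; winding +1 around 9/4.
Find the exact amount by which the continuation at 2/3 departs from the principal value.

Continued minus principal equals -(9/8)*pi*i.

The rational part is single-valued and drops out of the difference; each branch term changes only by its own monodromy.
(-11/16)*log(1 - β/(-11/9)): each positive loop around -11/9 adds 2*pi*i to the log, so winding -1 contributes (-11/16)*(-1)*2*pi*i = (11/8)*pi*i.
(-5/4)*log(1 - β/(9/4)): each positive loop around 9/4 adds 2*pi*i to the log, so winding +1 contributes (-5/4)*(1)*2*pi*i = -(5/2)*pi*i.
Summing the contributions at β = 2/3 gives -(9/8)*pi*i.


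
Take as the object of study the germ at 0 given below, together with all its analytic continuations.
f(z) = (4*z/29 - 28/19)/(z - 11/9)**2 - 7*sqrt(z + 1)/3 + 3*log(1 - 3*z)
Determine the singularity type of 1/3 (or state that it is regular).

The term (3)*log(1 - z/(1/3)) has argument 1 - 1/3/(1/3) = 0 at 1/3: a logarithmic (infinitely-sheeted) branch point; the remaining terms are analytic or single-valued there.

The point is a logarithmic branch point.


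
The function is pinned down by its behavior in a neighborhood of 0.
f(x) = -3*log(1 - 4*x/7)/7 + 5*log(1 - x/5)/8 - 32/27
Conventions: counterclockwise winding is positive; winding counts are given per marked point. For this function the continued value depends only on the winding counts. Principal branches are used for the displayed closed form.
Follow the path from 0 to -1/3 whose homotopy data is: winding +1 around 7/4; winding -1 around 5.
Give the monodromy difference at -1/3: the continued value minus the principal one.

The rational part is single-valued and drops out of the difference; each branch term changes only by its own monodromy.
(-3/7)*log(1 - x/(7/4)): each positive loop around 7/4 adds 2*pi*i to the log, so winding +1 contributes (-3/7)*(1)*2*pi*i = -(6/7)*pi*i.
(5/8)*log(1 - x/(5)): each positive loop around 5 adds 2*pi*i to the log, so winding -1 contributes (5/8)*(-1)*2*pi*i = -(5/4)*pi*i.
Summing the contributions at x = -1/3 gives -(59/28)*pi*i.

Continued minus principal equals -(59/28)*pi*i.


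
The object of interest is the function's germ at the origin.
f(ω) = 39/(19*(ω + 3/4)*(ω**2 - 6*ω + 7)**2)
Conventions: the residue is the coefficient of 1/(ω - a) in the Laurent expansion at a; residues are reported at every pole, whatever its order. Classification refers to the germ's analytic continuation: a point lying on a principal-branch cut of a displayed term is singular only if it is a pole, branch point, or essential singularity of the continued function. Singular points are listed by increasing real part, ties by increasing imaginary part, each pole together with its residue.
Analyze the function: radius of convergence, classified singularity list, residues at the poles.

Denominator factor (ω + 3/4): pole of order 1 at -3/4, modulus 3/4.
Denominator factor (ω**2 - 6*ω + 7)^2: discriminant 8, real irrational roots 3 + sqrt(2) and 3 - sqrt(2); poles of order 2, moduli 3 + sqrt(2) and 3 - sqrt(2).
The radius of convergence is the smallest modulus among the singular points: 3/4.
At the order-1 pole -3/4 set g(ω) = (ω - (-3/4))*f(ω) = 39/(19*(ω**2 - 6*ω + 7)**2).
Simple pole: residue = g(a) at a = -3/4, which is 9984/707731.
The factor ω**2 - 6*ω + 7 splits as (ω - a)(ω - a') with a = 3 - sqrt(2), a' = 3 + sqrt(2). At the order-2 pole a set g(ω) = (ω - a)^2*f(ω) = [39/(19*(ω + 3/4))] / (ω - a')^2.
Order-2 pole: residue = g'(a); g'(3 - sqrt(2)) = -4992/707731 + (75465/2830924)*sqrt(2), so the residue is -4992/707731 + (75465/2830924)*sqrt(2).
The factor ω**2 - 6*ω + 7 splits as (ω - a)(ω - a') with a = 3 + sqrt(2), a' = 3 - sqrt(2). At the order-2 pole a set g(ω) = (ω - a)^2*f(ω) = [39/(19*(ω + 3/4))] / (ω - a')^2.
Order-2 pole: residue = g'(a); g'(3 + sqrt(2)) = -4992/707731 - (75465/2830924)*sqrt(2), so the residue is -4992/707731 - (75465/2830924)*sqrt(2).
List the singular points by increasing real part (a conjugate pair: the negative imaginary part first).

Radius of convergence at 0: 3/4.
At -3/4: a pole of order 1; residue 9984/707731.
At 3 - sqrt(2): a pole of order 2; residue -4992/707731 + (75465/2830924)*sqrt(2).
At 3 + sqrt(2): a pole of order 2; residue -4992/707731 - (75465/2830924)*sqrt(2).


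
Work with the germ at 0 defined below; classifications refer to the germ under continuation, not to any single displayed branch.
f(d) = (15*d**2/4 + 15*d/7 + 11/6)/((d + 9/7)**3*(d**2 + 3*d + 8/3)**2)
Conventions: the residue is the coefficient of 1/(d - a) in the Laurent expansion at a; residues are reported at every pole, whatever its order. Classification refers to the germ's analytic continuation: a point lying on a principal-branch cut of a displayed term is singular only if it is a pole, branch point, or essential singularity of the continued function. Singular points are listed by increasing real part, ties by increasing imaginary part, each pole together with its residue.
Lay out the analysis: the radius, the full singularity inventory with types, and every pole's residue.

Radius of convergence at 0: 9/7.
At (-3/2) - ((1/6)*sqrt(15))*i: a pole of order 2; residue (-3365277615/171051008) + ((87517724049/4276275200)*sqrt(15))*i.
At (-3/2) + ((1/6)*sqrt(15))*i: a pole of order 2; residue (-3365277615/171051008) - ((87517724049/4276275200)*sqrt(15))*i.
At -9/7: a pole of order 3; residue 3365277615/85525504.


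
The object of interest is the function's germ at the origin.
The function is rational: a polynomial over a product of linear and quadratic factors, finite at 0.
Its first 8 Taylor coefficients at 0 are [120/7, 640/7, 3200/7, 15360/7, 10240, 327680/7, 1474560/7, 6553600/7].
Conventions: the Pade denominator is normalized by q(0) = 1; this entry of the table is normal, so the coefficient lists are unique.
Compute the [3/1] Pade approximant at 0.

Taylor coefficients needed (read off): a_0 = 120/7, a_1 = 640/7, a_2 = 3200/7, a_3 = 15360/7, a_4 = 10240.
Write the denominator as Q(θ) = 1 + q1*θ. Requiring Q*f - P = O(θ^5) with deg P <= 3 kills the coefficients of θ^4..θ^4 in Q*f:
  θ^4: a_4 + q1*a_3 = 0, i.e. 10240 + (15360/7)*q1 = 0.
Solving this linear system: q1 = -14/3.
The numerator is Q*f truncated at degree 3: P0 = a_0 = 120/7; P1 = a_1 + q1*a_0 = 80/7; P2 = a_2 + q1*a_1 = 640/21; P3 = a_3 + q1*a_2 = 1280/21.

The Pade approximant has numerator coefficients [120/7, 80/7, 640/21, 1280/21]; denominator coefficients [1, -14/3].


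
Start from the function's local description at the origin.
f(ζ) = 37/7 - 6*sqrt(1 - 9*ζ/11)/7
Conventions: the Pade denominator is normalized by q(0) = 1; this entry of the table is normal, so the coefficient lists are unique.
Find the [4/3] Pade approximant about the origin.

The Pade approximant has numerator coefficients [31/7, -783/154, 10125/6776, -9477/149072, -19683/6559168]; denominator coefficients [1, -27/22, 405/968, -729/21296].

Taylor coefficients needed (expand at 0): a_0 = 31/7, a_1 = 27/77, a_2 = 243/3388, a_3 = 2187/74536, a_4 = 98415/6559168, a_5 = 177147/20614528, a_6 = 4782969/907039232, a_7 = 43046721/12698549248.
Write the denominator as Q(ζ) = 1 + q1*ζ + q2*ζ^2 + q3*ζ^3. Requiring Q*f - P = O(ζ^8) with deg P <= 4 kills the coefficients of ζ^5..ζ^7 in Q*f:
  ζ^5: a_5 + q1*a_4 + q2*a_3 + q3*a_2 = 0, i.e. 177147/20614528 + (98415/6559168)*q1 + (2187/74536)*q2 + (243/3388)*q3 = 0.
  ζ^6: a_6 + q1*a_5 + q2*a_4 + q3*a_3 = 0, i.e. 4782969/907039232 + (177147/20614528)*q1 + (98415/6559168)*q2 + (2187/74536)*q3 = 0.
  ζ^7: a_7 + q1*a_6 + q2*a_5 + q3*a_4 = 0, i.e. 43046721/12698549248 + (4782969/907039232)*q1 + (177147/20614528)*q2 + (98415/6559168)*q3 = 0.
Solving this linear system: q1 = -27/22, q2 = 405/968, q3 = -729/21296.
The numerator is Q*f truncated at degree 4: P0 = a_0 = 31/7; P1 = a_1 + q1*a_0 = -783/154; P2 = a_2 + q1*a_1 + q2*a_0 = 10125/6776; P3 = a_3 + q1*a_2 + q2*a_1 + q3*a_0 = -9477/149072; P4 = a_4 + q1*a_3 + q2*a_2 + q3*a_1 = -19683/6559168.


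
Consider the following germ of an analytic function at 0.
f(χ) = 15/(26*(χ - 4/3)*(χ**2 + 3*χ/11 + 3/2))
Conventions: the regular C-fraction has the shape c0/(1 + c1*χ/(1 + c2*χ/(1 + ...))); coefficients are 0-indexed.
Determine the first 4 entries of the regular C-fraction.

Taylor coefficients (expand at 0): a_0 = -15/52, a_1 = -375/2288, a_2 = 6025/100672, a_3 = -103255/4429568.
c0 = a_0 = -15/52. Peel one level at a time: if S = 1 + c*χ/S' with S'(0) = 1, then c is the χ-coefficient of S and S' = c*χ/(S - 1).
S_1 = c0/f = 1 + (-25/44)*χ + (35/66)*χ^2 + ...; c1 = -25/44.
S_2 = c1*χ/(S_1 - 1) = 1 + (14/15)*χ + (-2/225)*χ^2 + ...; c2 = 14/15.
S_3 = c2*χ/(S_2 - 1) = 1 + (1/105)*χ + ...; c3 = 1/105.

The regular C-fraction coefficients are [-15/52, -25/44, 14/15, 1/105].


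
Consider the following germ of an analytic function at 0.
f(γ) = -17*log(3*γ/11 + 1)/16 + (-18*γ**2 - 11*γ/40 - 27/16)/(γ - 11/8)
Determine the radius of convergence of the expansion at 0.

The radius of convergence is 11/8.

Denominator factor (γ - 11/8): pole of order 1 at 11/8, modulus 11/8.
Branch term (-17/16)*log(1 - γ/(-11/3)): its argument vanishes at γ = -11/3, a logarithmic branch point, modulus 11/3.
The radius of convergence is the smallest modulus among the singular points: 11/8.


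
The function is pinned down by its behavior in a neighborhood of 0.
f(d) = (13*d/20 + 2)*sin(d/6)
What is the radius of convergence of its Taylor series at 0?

The factor sin(d/6) is entire and contributes no finite singular point.
The polynomial part has no poles.
No finite singular points: the Taylor series at 0 converges everywhere.

The radius of convergence is infinite.


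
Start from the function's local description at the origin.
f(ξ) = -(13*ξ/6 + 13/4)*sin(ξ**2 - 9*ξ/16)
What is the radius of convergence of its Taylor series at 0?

The radius of convergence is infinite.

The factor -sin(ξ**2 - 9*ξ/16) is entire and contributes no finite singular point.
The polynomial part has no poles.
No finite singular points: the Taylor series at 0 converges everywhere.


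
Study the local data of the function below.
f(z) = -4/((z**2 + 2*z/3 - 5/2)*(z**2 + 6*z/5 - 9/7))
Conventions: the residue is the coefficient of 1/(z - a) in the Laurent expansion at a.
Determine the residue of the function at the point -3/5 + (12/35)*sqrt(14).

The factor z**2 + 6*z/5 - 9/7 splits as (z - a)(z - a') with a = -3/5 + (12/35)*sqrt(14), a' = -3/5 - (12/35)*sqrt(14). At the order-1 pole a set g(z) = (z - a)*f(z) = [-4/(z**2 + 2*z/3 - 5/2)] / (z - a').
Simple pole: residue = g(a) at a = -3/5 + (12/35)*sqrt(14), which is -3136/975 + (2191/1950)*sqrt(14).

The residue is -3136/975 + (2191/1950)*sqrt(14).


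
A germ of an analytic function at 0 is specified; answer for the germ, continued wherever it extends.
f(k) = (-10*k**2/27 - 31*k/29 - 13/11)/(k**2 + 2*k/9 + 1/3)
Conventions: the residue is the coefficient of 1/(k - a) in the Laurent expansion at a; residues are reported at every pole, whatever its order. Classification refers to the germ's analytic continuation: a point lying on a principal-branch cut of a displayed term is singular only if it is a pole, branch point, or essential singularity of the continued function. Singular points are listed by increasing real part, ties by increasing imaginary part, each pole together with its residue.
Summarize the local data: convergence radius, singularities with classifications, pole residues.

Radius of convergence at 0: (1/3)*sqrt(3).
At (-1/9) - ((1/9)*sqrt(26))*i: a pole of order 1; residue (-6953/14094) - ((330943/2015442)*sqrt(26))*i.
At (-1/9) + ((1/9)*sqrt(26))*i: a pole of order 1; residue (-6953/14094) + ((330943/2015442)*sqrt(26))*i.

Denominator factor (k**2 + 2*k/9 + 1/3): discriminant -104/81, complex-conjugate roots (-1/9) + ((1/9)*sqrt(26))*i and (-1/9) - ((1/9)*sqrt(26))*i; poles of order 1, moduli (1/3)*sqrt(3) and (1/3)*sqrt(3).
The radius of convergence is the smallest modulus among the singular points: (1/3)*sqrt(3).
The factor k**2 + 2*k/9 + 1/3 splits as (k - a)(k - a') with a = (-1/9) - ((1/9)*sqrt(26))*i, a' = (-1/9) + ((1/9)*sqrt(26))*i. At the order-1 pole a set g(k) = (k - a)*f(k) = [-10*k**2/27 - 31*k/29 - 13/11] / (k - a').
Simple pole: residue = g(a) at a = (-1/9) - ((1/9)*sqrt(26))*i, which is (-6953/14094) - ((330943/2015442)*sqrt(26))*i.
The factor k**2 + 2*k/9 + 1/3 splits as (k - a)(k - a') with a = (-1/9) + ((1/9)*sqrt(26))*i, a' = (-1/9) - ((1/9)*sqrt(26))*i. At the order-1 pole a set g(k) = (k - a)*f(k) = [-10*k**2/27 - 31*k/29 - 13/11] / (k - a').
Simple pole: residue = g(a) at a = (-1/9) + ((1/9)*sqrt(26))*i, which is (-6953/14094) + ((330943/2015442)*sqrt(26))*i.
List the singular points by increasing real part (a conjugate pair: the negative imaginary part first).


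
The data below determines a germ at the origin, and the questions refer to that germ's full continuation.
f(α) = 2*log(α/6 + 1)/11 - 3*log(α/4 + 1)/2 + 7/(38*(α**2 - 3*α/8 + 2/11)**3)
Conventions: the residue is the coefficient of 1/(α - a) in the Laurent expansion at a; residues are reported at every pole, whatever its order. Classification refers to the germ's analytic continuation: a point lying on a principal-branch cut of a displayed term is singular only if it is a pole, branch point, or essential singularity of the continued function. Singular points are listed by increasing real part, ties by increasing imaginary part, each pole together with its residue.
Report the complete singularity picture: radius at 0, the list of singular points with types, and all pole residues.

Radius of convergence at 0: (1/11)*sqrt(22).
At -6: a logarithmic branch point.
At -4: a logarithmic branch point.
At (3/16) - ((1/176)*sqrt(4543))*i: a pole of order 3; residue ((11894784/191207849)*sqrt(4543))*i.
At (3/16) + ((1/176)*sqrt(4543))*i: a pole of order 3; residue -((11894784/191207849)*sqrt(4543))*i.

Denominator factor (α**2 - 3*α/8 + 2/11)^3: discriminant -413/704, complex-conjugate roots (3/16) + ((1/176)*sqrt(4543))*i and (3/16) - ((1/176)*sqrt(4543))*i; poles of order 3, moduli (1/11)*sqrt(22) and (1/11)*sqrt(22).
Branch term (-3/2)*log(1 - α/(-4)): its argument vanishes at α = -4, a logarithmic branch point, modulus 4.
Branch term (2/11)*log(1 - α/(-6)): its argument vanishes at α = -6, a logarithmic branch point, modulus 6.
The radius of convergence is the smallest modulus among the singular points: (1/11)*sqrt(22).
The branch terms are analytic at (3/16) - ((1/176)*sqrt(4543))*i and contribute nothing to the residue; only the rational part matters.
The factor α**2 - 3*α/8 + 2/11 splits as (α - a)(α - a') with a = (3/16) - ((1/176)*sqrt(4543))*i, a' = (3/16) + ((1/176)*sqrt(4543))*i. At the order-3 pole a set g(α) = (α - a)^3*(rational part) = [7/38] / (α - a')^3.
Order-3 pole: residue = g''(a)/2; g''((3/16) - ((1/176)*sqrt(4543))*i) = ((23789568/191207849)*sqrt(4543))*i, so the residue is ((11894784/191207849)*sqrt(4543))*i.
The branch terms are analytic at (3/16) + ((1/176)*sqrt(4543))*i and contribute nothing to the residue; only the rational part matters.
The factor α**2 - 3*α/8 + 2/11 splits as (α - a)(α - a') with a = (3/16) + ((1/176)*sqrt(4543))*i, a' = (3/16) - ((1/176)*sqrt(4543))*i. At the order-3 pole a set g(α) = (α - a)^3*(rational part) = [7/38] / (α - a')^3.
Order-3 pole: residue = g''(a)/2; g''((3/16) + ((1/176)*sqrt(4543))*i) = -((23789568/191207849)*sqrt(4543))*i, so the residue is -((11894784/191207849)*sqrt(4543))*i.
List the singular points by increasing real part (a conjugate pair: the negative imaginary part first).


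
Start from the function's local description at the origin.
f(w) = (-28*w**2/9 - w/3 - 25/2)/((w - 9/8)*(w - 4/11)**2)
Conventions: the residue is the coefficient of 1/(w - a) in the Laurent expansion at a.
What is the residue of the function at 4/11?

The residue is 1046072/40401.

At the order-2 pole 4/11 set g(w) = (w - (4/11))^2*f(w) = (-28*w**2/9 - w/3 - 25/2)/(w - 9/8).
Order-2 pole: residue = g'(a); g'(4/11) = 1046072/40401, so the residue is 1046072/40401.


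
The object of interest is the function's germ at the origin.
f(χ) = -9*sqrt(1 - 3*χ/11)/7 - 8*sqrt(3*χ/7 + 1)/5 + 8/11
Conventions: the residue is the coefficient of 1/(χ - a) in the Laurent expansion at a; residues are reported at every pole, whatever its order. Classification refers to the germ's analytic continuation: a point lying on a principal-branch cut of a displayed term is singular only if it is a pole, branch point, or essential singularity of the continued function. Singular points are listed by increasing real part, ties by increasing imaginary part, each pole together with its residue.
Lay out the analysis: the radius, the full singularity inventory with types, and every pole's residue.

Branch term (-9/7)*sqrt(1 - χ/(11/3)): its argument vanishes at χ = 11/3, a square-root branch point, modulus 11/3.
Branch term (-8/5)*sqrt(1 - χ/(-7/3)): its argument vanishes at χ = -7/3, a square-root branch point, modulus 7/3.
The radius of convergence is the smallest modulus among the singular points: 7/3.
List the singular points by increasing real part (a conjugate pair: the negative imaginary part first).

Radius of convergence at 0: 7/3.
At -7/3: an algebraic (square-root) branch point.
At 11/3: an algebraic (square-root) branch point.


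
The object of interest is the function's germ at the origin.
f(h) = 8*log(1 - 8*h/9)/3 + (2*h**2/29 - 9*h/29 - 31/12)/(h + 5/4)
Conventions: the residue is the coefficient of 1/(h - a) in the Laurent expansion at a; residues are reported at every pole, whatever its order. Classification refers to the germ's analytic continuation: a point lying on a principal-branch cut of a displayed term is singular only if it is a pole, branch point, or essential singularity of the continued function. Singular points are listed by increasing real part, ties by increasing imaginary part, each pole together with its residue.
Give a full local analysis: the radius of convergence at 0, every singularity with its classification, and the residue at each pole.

Denominator factor (h + 5/4): pole of order 1 at -5/4, modulus 5/4.
Branch term (8/3)*log(1 - h/(9/8)): its argument vanishes at h = 9/8, a logarithmic branch point, modulus 9/8.
The radius of convergence is the smallest modulus among the singular points: 9/8.
The branch term is analytic at -5/4 and contributes nothing to the residue; only the rational part matters.
At the order-1 pole -5/4 set g(h) = (h - (-5/4))*(rational part) = 2*h**2/29 - 9*h/29 - 31/12.
Simple pole: residue = g(a) at a = -5/4, which is -1453/696.
List the singular points by increasing real part (a conjugate pair: the negative imaginary part first).

Radius of convergence at 0: 9/8.
At -5/4: a pole of order 1; residue -1453/696.
At 9/8: a logarithmic branch point.


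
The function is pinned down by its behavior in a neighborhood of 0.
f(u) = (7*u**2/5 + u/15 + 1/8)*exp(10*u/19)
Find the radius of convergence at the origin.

The factor exp(10*u/19) is entire and contributes no finite singular point.
The polynomial part has no poles.
No finite singular points: the Taylor series at 0 converges everywhere.

The radius of convergence is infinite.


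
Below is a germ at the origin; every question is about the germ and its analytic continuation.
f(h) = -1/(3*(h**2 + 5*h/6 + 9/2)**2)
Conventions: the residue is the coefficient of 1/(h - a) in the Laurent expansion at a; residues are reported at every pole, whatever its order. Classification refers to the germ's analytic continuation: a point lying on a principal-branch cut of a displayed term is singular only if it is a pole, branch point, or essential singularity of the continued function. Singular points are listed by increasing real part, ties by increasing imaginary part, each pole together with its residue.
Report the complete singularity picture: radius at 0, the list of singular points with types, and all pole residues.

Radius of convergence at 0: (3/2)*sqrt(2).
At (-5/12) - ((1/12)*sqrt(623))*i: a pole of order 2; residue -((144/388129)*sqrt(623))*i.
At (-5/12) + ((1/12)*sqrt(623))*i: a pole of order 2; residue ((144/388129)*sqrt(623))*i.

Denominator factor (h**2 + 5*h/6 + 9/2)^2: discriminant -623/36, complex-conjugate roots (-5/12) + ((1/12)*sqrt(623))*i and (-5/12) - ((1/12)*sqrt(623))*i; poles of order 2, moduli (3/2)*sqrt(2) and (3/2)*sqrt(2).
The radius of convergence is the smallest modulus among the singular points: (3/2)*sqrt(2).
The factor h**2 + 5*h/6 + 9/2 splits as (h - a)(h - a') with a = (-5/12) - ((1/12)*sqrt(623))*i, a' = (-5/12) + ((1/12)*sqrt(623))*i. At the order-2 pole a set g(h) = (h - a)^2*f(h) = [-1/3] / (h - a')^2.
Order-2 pole: residue = g'(a); g'((-5/12) - ((1/12)*sqrt(623))*i) = -((144/388129)*sqrt(623))*i, so the residue is -((144/388129)*sqrt(623))*i.
The factor h**2 + 5*h/6 + 9/2 splits as (h - a)(h - a') with a = (-5/12) + ((1/12)*sqrt(623))*i, a' = (-5/12) - ((1/12)*sqrt(623))*i. At the order-2 pole a set g(h) = (h - a)^2*f(h) = [-1/3] / (h - a')^2.
Order-2 pole: residue = g'(a); g'((-5/12) + ((1/12)*sqrt(623))*i) = ((144/388129)*sqrt(623))*i, so the residue is ((144/388129)*sqrt(623))*i.
List the singular points by increasing real part (a conjugate pair: the negative imaginary part first).


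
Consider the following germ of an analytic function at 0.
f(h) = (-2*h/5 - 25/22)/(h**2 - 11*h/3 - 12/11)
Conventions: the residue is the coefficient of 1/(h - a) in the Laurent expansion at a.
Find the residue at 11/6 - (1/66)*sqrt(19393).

The factor h**2 - 11*h/3 - 12/11 splits as (h - a)(h - a') with a = 11/6 - (1/66)*sqrt(19393), a' = 11/6 + (1/66)*sqrt(19393). At the order-1 pole a set g(h) = (h - a)*f(h) = [-2*h/5 - 25/22] / (h - a').
Simple pole: residue = g(a) at a = 11/6 - (1/66)*sqrt(19393), which is -1/5 + (617/193930)*sqrt(19393).

The residue is -1/5 + (617/193930)*sqrt(19393).


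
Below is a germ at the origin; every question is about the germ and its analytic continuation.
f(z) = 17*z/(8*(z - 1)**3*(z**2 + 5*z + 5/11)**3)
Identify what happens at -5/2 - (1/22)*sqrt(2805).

The denominator factor z**2 + 5*z + 5/11 vanishes at -5/2 - (1/22)*sqrt(2805) and appears to the power 3; the numerator there equals -85/16 - (17/176)*sqrt(2805), nonzero, and no other factor vanishes.
Hence a pole whose order is the multiplicity, 3.

The point is a pole of order 3.


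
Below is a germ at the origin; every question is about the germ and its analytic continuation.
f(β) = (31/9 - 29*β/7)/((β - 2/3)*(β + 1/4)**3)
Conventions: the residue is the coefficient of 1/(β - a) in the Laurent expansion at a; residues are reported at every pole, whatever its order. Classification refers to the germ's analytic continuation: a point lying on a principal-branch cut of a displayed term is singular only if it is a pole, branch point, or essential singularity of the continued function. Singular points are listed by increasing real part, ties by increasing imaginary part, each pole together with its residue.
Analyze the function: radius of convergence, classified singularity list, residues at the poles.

Denominator factor (β + 1/4)^3: pole of order 3 at -1/4, modulus 1/4.
Denominator factor (β - 2/3): pole of order 1 at 2/3, modulus 2/3.
The radius of convergence is the smallest modulus among the singular points: 1/4.
At the order-3 pole -1/4 set g(β) = (β - (-1/4))^3*f(β) = (31/9 - 29*β/7)/(β - 2/3).
Order-3 pole: residue = g''(a)/2; g''(-1/4) = -16512/9317, so the residue is -8256/9317.
At the order-1 pole 2/3 set g(β) = (β - (2/3))*f(β) = (31/9 - 29*β/7)/(β + 1/4)**3.
Simple pole: residue = g(a) at a = 2/3, which is 8256/9317.
List the singular points by increasing real part (a conjugate pair: the negative imaginary part first).

Radius of convergence at 0: 1/4.
At -1/4: a pole of order 3; residue -8256/9317.
At 2/3: a pole of order 1; residue 8256/9317.
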